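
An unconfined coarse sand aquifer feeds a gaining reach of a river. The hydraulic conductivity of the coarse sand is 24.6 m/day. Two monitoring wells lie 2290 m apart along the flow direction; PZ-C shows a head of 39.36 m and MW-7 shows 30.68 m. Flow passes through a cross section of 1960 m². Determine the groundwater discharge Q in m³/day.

183

Hydraulic gradient i = (39.36 − 30.68) / 2290 = 8.68 / 2290 = 0.003790.
Darcy's law: Q = K · A · i = 24.60 × 1960 × 0.003790 = 182.8 m³/day.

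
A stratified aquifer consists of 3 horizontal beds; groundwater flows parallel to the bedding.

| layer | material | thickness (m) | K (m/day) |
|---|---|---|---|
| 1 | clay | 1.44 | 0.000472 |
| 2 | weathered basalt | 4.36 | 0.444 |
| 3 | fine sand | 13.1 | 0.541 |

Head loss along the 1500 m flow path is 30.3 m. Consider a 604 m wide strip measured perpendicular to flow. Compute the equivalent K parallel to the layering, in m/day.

Flow is parallel to layering, so each bed carries its own Darcy discharge and the transmissivities add.
Σ(K_i·b_i) = 0.000472×1.44 + 0.444×4.36 + 0.541×13.1 = 9.024 m²/day.
Total thickness b = 18.90 m, so K_eq = Σ(K_i·b_i)/b = 0.4774 m/day.

0.477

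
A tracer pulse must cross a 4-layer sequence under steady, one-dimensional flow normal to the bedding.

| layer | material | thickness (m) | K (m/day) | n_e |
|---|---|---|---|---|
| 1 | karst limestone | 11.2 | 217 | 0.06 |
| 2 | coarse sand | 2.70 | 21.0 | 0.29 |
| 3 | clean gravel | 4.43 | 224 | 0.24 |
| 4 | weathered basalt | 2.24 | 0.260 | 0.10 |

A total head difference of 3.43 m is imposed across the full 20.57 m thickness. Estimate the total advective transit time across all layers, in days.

7.05

With flow normal to the layers, continuity requires the same specific discharge q through every layer.
Σ(b_i/K_i) = 11.2/217 + 2.70/21.0 + 4.43/224 + 2.24/0.260 = 8.815 d.
q = Δh / Σ(b_i/K_i) = 3.43 / 8.815 = 0.3891 m/day.
In each layer the seepage velocity is v_i = q/n_i, so the layer transit time is t_i = b_i·n_i / q:
  layer 1 (karst limestone): t_1 = 11.2 × 0.06 / 0.3891 = 1.727 d
  layer 2 (coarse sand): t_2 = 2.70 × 0.29 / 0.3891 = 2.012 d
  layer 3 (clean gravel): t_3 = 4.43 × 0.24 / 0.3891 = 2.733 d
  layer 4 (weathered basalt): t_4 = 2.24 × 0.10 / 0.3891 = 0.5757 d
Total t = Σ t_i = 7.048 days.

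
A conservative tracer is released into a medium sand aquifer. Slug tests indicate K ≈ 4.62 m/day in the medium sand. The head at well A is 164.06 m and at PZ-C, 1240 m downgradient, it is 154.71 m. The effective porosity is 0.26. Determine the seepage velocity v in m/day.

0.134

Hydraulic gradient i = (164.06 − 154.71) / 1240 = 9.35 / 1240 = 0.007540.
Darcy flux q = K · i = 4.620 × 0.007540 = 0.03484 m/day.
Seepage velocity v = q / n_e = 0.03484 / 0.26 = 0.1340 m/day.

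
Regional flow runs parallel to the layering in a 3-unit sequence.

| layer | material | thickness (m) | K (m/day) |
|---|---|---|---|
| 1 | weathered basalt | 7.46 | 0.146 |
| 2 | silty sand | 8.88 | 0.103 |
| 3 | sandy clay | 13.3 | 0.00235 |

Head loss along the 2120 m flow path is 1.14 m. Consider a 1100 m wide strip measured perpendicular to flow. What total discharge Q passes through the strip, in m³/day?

Flow is parallel to layering, so each bed carries its own Darcy discharge and the transmissivities add.
Σ(K_i·b_i) = 0.146×7.46 + 0.103×8.88 + 0.00235×13.3 = 2.035 m²/day.
Hydraulic gradient i = Δh / L = 1.14 / 2120 = 0.0005377.
Q = Σ(K_i·b_i) · W · i = 2.035 × 1100 × 0.0005377 = 1.204 m³/day.

1.20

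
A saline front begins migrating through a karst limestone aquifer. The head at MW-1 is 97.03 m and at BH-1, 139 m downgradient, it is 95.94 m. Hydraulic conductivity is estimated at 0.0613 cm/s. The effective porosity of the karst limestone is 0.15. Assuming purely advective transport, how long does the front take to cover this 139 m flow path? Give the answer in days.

50.2

Convert K: 0.0613 cm/s × 864 = 52.96 m/day.
Hydraulic gradient i = (97.03 − 95.94) / 139 = 1.09 / 139 = 0.007842.
Darcy flux q = K · i = 52.96 × 0.007842 = 0.4153 m/day.
Seepage velocity v = q / n_e = 0.4153 / 0.15 = 2.769 m/day.
Travel time t = L / v = 139 / 2.769 = 50.20 days.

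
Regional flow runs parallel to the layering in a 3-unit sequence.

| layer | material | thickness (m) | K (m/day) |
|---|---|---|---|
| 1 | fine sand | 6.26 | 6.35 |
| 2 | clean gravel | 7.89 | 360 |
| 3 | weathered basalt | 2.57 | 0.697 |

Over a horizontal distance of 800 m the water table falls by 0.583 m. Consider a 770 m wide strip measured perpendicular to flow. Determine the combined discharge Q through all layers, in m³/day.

Flow is parallel to layering, so each bed carries its own Darcy discharge and the transmissivities add.
Σ(K_i·b_i) = 6.35×6.26 + 360×7.89 + 0.697×2.57 = 2882 m²/day.
Hydraulic gradient i = Δh / L = 0.583 / 800 = 0.0007287.
Q = Σ(K_i·b_i) · W · i = 2882 × 770 × 0.0007287 = 1617 m³/day.

1620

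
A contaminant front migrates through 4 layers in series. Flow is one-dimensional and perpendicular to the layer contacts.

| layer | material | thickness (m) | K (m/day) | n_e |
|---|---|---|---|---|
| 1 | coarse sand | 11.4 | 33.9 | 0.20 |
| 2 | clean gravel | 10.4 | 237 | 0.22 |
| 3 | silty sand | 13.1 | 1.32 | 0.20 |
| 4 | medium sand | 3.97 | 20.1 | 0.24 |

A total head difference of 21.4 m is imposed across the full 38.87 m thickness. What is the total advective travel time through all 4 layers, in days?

4.00

With flow normal to the layers, continuity requires the same specific discharge q through every layer.
Σ(b_i/K_i) = 11.4/33.9 + 10.4/237 + 13.1/1.32 + 3.97/20.1 = 10.50 d.
q = Δh / Σ(b_i/K_i) = 21.4 / 10.50 = 2.038 m/day.
In each layer the seepage velocity is v_i = q/n_i, so the layer transit time is t_i = b_i·n_i / q:
  layer 1 (coarse sand): t_1 = 11.4 × 0.20 / 2.038 = 1.119 d
  layer 2 (clean gravel): t_2 = 10.4 × 0.22 / 2.038 = 1.123 d
  layer 3 (silty sand): t_3 = 13.1 × 0.20 / 2.038 = 1.286 d
  layer 4 (medium sand): t_4 = 3.97 × 0.24 / 2.038 = 0.4676 d
Total t = Σ t_i = 3.995 days.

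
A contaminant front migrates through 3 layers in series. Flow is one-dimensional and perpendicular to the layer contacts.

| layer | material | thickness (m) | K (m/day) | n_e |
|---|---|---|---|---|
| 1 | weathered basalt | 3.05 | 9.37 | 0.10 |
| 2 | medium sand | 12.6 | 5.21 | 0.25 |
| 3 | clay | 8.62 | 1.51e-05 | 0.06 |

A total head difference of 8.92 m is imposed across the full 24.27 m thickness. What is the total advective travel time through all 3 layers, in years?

696

With flow normal to the layers, continuity requires the same specific discharge q through every layer.
Σ(b_i/K_i) = 3.05/9.37 + 12.6/5.21 + 8.62/1.51e-05 = 5.709e+05 d.
q = Δh / Σ(b_i/K_i) = 8.92 / 5.709e+05 = 1.563e-05 m/day.
In each layer the seepage velocity is v_i = q/n_i, so the layer transit time is t_i = b_i·n_i / q:
  layer 1 (weathered basalt): t_1 = 3.05 × 0.10 / 1.563e-05 = 19519 d
  layer 2 (medium sand): t_2 = 12.6 × 0.25 / 1.563e-05 = 2.016e+05 d
  layer 3 (clay): t_3 = 8.62 × 0.06 / 1.563e-05 = 33100 d
Total t = Σ t_i = 2.542e+05 days = 696.0 years.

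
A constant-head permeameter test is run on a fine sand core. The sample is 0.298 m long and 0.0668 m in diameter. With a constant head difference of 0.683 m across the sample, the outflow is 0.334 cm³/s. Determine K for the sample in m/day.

Cross-sectional area A = π·(d/2)² = π × (0.0668/2)² = 0.003505 m².
Convert discharge: 0.334 cm³/s = 3.340e-07 m³/s.
Darcy's law rearranged: K = Q·L / (A·Δh) = 3.340e-07 × 0.298 / (0.003505 × 0.683) = 4.158e-05 m/s = 3.593 m/day.

3.59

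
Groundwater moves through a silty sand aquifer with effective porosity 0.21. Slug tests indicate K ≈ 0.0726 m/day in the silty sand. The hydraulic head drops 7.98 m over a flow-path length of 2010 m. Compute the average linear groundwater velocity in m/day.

0.00137

Hydraulic gradient i = Δh / L = 7.98 / 2010 = 0.003970.
Darcy flux q = K · i = 0.07260 × 0.003970 = 0.0002882 m/day.
Seepage velocity v = q / n_e = 0.0002882 / 0.21 = 0.001373 m/day.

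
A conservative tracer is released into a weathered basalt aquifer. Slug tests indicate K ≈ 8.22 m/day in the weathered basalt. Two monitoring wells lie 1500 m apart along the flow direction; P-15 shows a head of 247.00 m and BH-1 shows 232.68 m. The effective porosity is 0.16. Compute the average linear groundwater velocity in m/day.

0.490

Hydraulic gradient i = (247.00 − 232.68) / 1500 = 14.32 / 1500 = 0.009547.
Darcy flux q = K · i = 8.220 × 0.009547 = 0.07847 m/day.
Seepage velocity v = q / n_e = 0.07847 / 0.16 = 0.4905 m/day.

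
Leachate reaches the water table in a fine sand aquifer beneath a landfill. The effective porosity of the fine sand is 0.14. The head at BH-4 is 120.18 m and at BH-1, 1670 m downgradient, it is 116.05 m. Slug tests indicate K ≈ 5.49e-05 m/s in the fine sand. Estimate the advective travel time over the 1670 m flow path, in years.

Convert K: 5.49e-05 m/s × 86400 = 4.743 m/day.
Hydraulic gradient i = (120.18 − 116.05) / 1670 = 4.13 / 1670 = 0.002473.
Darcy flux q = K · i = 4.743 × 0.002473 = 0.01173 m/day.
Seepage velocity v = q / n_e = 0.01173 / 0.14 = 0.08379 m/day.
Travel time t = L / v = 1670 / 0.08379 = 19931 days = 54.57 years.

54.6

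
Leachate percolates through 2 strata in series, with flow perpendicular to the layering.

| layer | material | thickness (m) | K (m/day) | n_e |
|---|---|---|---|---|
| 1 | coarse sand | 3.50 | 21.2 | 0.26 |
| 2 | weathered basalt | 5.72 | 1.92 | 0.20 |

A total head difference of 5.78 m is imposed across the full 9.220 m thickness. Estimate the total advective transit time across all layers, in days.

With flow normal to the layers, continuity requires the same specific discharge q through every layer.
Σ(b_i/K_i) = 3.50/21.2 + 5.72/1.92 = 3.144 d.
q = Δh / Σ(b_i/K_i) = 5.78 / 3.144 = 1.838 m/day.
In each layer the seepage velocity is v_i = q/n_i, so the layer transit time is t_i = b_i·n_i / q:
  layer 1 (coarse sand): t_1 = 3.50 × 0.26 / 1.838 = 0.4950 d
  layer 2 (weathered basalt): t_2 = 5.72 × 0.20 / 1.838 = 0.6223 d
Total t = Σ t_i = 1.117 days.

1.12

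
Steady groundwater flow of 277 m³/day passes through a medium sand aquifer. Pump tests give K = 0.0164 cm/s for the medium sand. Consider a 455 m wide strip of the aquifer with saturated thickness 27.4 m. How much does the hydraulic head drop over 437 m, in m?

Convert K: 0.0164 cm/s × 864 = 14.17 m/day.
Cross-sectional area A = 455 × 27.4 = 12467 m².
From Q = K·A·i, i = Q / (K·A) = 277 / (14.17 × 12467) = 0.001568.
Head loss Δh = i · L = 0.001568 × 437 = 0.6852 m.

0.685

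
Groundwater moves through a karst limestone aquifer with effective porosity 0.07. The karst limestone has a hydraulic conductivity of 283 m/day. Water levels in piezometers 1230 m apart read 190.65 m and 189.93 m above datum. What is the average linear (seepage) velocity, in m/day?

Hydraulic gradient i = (190.65 − 189.93) / 1230 = 0.72 / 1230 = 0.0005854.
Darcy flux q = K · i = 283.0 × 0.0005854 = 0.1657 m/day.
Seepage velocity v = q / n_e = 0.1657 / 0.07 = 2.367 m/day.

2.37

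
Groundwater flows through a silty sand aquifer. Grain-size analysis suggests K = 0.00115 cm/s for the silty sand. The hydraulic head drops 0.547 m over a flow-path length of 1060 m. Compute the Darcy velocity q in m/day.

Convert K: 0.00115 cm/s × 864 = 0.9936 m/day.
Hydraulic gradient i = Δh / L = 0.547 / 1060 = 0.0005160.
Specific discharge q = K · i = 0.9936 × 0.0005160 = 0.0005127 m/day.

0.000513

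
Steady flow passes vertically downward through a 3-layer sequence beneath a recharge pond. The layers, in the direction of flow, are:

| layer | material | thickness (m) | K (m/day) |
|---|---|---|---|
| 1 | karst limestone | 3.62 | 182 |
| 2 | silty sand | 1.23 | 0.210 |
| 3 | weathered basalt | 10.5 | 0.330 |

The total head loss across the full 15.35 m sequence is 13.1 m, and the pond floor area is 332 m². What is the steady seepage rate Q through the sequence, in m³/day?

Flow is perpendicular to layering, so the layers act in series and the equivalent K is the thickness-weighted harmonic mean.
Total thickness L = 3.62 + 1.23 + 10.5 = 15.35 m.
Σ(b_i/K_i) = 3.62/182 + 1.23/0.210 + 10.5/0.330 = 37.70 d.
K_eq = L / Σ(b_i/K_i) = 15.35 / 37.70 = 0.4072 m/day.
Q = K_eq · A · (Δh/L) = 0.4072 × 332 × (13.1/15.35) = 115.4 m³/day.

115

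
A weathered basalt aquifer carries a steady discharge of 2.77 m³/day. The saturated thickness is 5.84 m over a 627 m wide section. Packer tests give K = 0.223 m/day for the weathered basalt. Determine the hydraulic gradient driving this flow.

Cross-sectional area A = 627 × 5.84 = 3662 m².
From Q = K·A·i, i = Q / (K·A) = 2.77 / (0.2230 × 3662) = 0.003392.

0.00339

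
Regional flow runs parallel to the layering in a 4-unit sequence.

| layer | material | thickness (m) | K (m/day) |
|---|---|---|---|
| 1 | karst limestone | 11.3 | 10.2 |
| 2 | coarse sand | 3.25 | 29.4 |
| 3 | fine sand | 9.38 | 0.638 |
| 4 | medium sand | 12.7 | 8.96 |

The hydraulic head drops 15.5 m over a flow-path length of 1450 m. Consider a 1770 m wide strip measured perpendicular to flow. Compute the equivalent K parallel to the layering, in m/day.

Flow is parallel to layering, so each bed carries its own Darcy discharge and the transmissivities add.
Σ(K_i·b_i) = 10.2×11.3 + 29.4×3.25 + 0.638×9.38 + 8.96×12.7 = 330.6 m²/day.
Total thickness b = 36.63 m, so K_eq = Σ(K_i·b_i)/b = 9.025 m/day.

9.03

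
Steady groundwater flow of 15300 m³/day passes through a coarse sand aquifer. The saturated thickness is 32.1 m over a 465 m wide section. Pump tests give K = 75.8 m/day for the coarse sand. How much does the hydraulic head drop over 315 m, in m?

4.26

Cross-sectional area A = 465 × 32.1 = 14926 m².
From Q = K·A·i, i = Q / (K·A) = 15300 / (75.80 × 14926) = 0.01352.
Head loss Δh = i · L = 0.01352 × 315 = 4.260 m.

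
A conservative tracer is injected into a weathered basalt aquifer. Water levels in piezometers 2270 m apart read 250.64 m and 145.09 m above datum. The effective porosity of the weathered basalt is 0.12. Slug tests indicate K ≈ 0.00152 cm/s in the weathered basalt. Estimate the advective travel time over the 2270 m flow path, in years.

Convert K: 0.00152 cm/s × 864 = 1.313 m/day.
Hydraulic gradient i = (250.64 − 145.09) / 2270 = 105.55 / 2270 = 0.04650.
Darcy flux q = K · i = 1.313 × 0.04650 = 0.06106 m/day.
Seepage velocity v = q / n_e = 0.06106 / 0.12 = 0.5089 m/day.
Travel time t = L / v = 2270 / 0.5089 = 4461 days = 12.21 years.

12.2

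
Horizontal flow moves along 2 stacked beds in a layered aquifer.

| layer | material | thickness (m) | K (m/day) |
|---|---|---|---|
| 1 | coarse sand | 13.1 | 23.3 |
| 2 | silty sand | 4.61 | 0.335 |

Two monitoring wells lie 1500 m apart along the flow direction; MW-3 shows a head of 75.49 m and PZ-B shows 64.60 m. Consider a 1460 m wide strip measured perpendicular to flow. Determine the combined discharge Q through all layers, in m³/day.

3250

Flow is parallel to layering, so each bed carries its own Darcy discharge and the transmissivities add.
Σ(K_i·b_i) = 23.3×13.1 + 0.335×4.61 = 306.8 m²/day.
Hydraulic gradient i = (75.49 − 64.60) / 1500 = 10.89 / 1500 = 0.007260.
Q = Σ(K_i·b_i) · W · i = 306.8 × 1460 × 0.007260 = 3252 m³/day.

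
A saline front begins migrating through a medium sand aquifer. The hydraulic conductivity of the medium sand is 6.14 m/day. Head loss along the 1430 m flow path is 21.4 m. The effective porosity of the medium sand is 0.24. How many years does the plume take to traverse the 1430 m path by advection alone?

10.2

Hydraulic gradient i = Δh / L = 21.4 / 1430 = 0.01497.
Darcy flux q = K · i = 6.140 × 0.01497 = 0.09189 m/day.
Seepage velocity v = q / n_e = 0.09189 / 0.24 = 0.3829 m/day.
Travel time t = L / v = 1430 / 0.3829 = 3735 days = 10.23 years.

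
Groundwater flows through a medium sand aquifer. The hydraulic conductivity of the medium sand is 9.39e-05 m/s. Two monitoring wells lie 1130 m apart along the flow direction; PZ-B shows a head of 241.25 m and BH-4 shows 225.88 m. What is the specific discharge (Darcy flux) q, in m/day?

0.110

Convert K: 9.39e-05 m/s × 86400 = 8.113 m/day.
Hydraulic gradient i = (241.25 − 225.88) / 1130 = 15.37 / 1130 = 0.01360.
Specific discharge q = K · i = 8.113 × 0.01360 = 0.1104 m/day.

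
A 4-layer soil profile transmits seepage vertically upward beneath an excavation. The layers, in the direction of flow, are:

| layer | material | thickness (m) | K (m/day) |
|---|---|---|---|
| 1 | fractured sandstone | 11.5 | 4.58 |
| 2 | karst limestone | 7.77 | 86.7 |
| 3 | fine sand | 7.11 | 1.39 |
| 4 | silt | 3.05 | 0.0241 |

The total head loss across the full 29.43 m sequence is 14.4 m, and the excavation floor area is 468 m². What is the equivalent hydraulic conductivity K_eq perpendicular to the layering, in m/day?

0.219

Flow is perpendicular to layering, so the layers act in series and the equivalent K is the thickness-weighted harmonic mean.
Total thickness L = 11.5 + 7.77 + 7.11 + 3.05 = 29.43 m.
Σ(b_i/K_i) = 11.5/4.58 + 7.77/86.7 + 7.11/1.39 + 3.05/0.0241 = 134.3 d.
K_eq = L / Σ(b_i/K_i) = 29.43 / 134.3 = 0.2192 m/day.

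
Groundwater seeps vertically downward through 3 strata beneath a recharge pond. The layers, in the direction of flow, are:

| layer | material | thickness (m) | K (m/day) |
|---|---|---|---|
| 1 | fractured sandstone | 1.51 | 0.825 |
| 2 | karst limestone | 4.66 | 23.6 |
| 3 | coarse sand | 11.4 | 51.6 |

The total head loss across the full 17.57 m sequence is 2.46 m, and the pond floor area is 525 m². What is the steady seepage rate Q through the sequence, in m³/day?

574

Flow is perpendicular to layering, so the layers act in series and the equivalent K is the thickness-weighted harmonic mean.
Total thickness L = 1.51 + 4.66 + 11.4 = 17.57 m.
Σ(b_i/K_i) = 1.51/0.825 + 4.66/23.6 + 11.4/51.6 = 2.249 d.
K_eq = L / Σ(b_i/K_i) = 17.57 / 2.249 = 7.813 m/day.
Q = K_eq · A · (Δh/L) = 7.813 × 525 × (2.46/17.57) = 574.3 m³/day.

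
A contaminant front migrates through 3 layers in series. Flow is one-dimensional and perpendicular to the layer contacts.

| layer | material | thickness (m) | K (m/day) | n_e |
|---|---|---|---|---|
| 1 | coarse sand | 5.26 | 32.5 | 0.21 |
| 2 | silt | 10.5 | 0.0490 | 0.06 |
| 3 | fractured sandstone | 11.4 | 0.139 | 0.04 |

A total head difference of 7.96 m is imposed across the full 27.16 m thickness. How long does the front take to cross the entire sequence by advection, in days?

81.6

With flow normal to the layers, continuity requires the same specific discharge q through every layer.
Σ(b_i/K_i) = 5.26/32.5 + 10.5/0.0490 + 11.4/0.139 = 296.5 d.
q = Δh / Σ(b_i/K_i) = 7.96 / 296.5 = 0.02685 m/day.
In each layer the seepage velocity is v_i = q/n_i, so the layer transit time is t_i = b_i·n_i / q:
  layer 1 (coarse sand): t_1 = 5.26 × 0.21 / 0.02685 = 41.14 d
  layer 2 (silt): t_2 = 10.5 × 0.06 / 0.02685 = 23.46 d
  layer 3 (fractured sandstone): t_3 = 11.4 × 0.04 / 0.02685 = 16.98 d
Total t = Σ t_i = 81.59 days.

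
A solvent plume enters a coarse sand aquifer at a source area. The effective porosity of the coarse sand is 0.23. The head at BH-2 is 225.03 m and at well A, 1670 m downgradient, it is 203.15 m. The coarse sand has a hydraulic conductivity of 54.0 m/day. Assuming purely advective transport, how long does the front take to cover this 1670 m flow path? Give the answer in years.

1.49

Hydraulic gradient i = (225.03 − 203.15) / 1670 = 21.88 / 1670 = 0.01310.
Darcy flux q = K · i = 54.00 × 0.01310 = 0.7075 m/day.
Seepage velocity v = q / n_e = 0.7075 / 0.23 = 3.076 m/day.
Travel time t = L / v = 1670 / 3.076 = 542.9 days = 1.486 years.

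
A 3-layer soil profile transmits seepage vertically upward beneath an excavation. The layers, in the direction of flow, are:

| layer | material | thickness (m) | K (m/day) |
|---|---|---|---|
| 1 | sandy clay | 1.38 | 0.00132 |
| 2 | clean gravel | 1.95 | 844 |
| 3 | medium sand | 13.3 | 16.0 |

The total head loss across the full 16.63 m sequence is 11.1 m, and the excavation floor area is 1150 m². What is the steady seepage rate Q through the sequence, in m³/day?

Flow is perpendicular to layering, so the layers act in series and the equivalent K is the thickness-weighted harmonic mean.
Total thickness L = 1.38 + 1.95 + 13.3 = 16.63 m.
Σ(b_i/K_i) = 1.38/0.00132 + 1.95/844 + 13.3/16.0 = 1046 d.
K_eq = L / Σ(b_i/K_i) = 16.63 / 1046 = 0.01589 m/day.
Q = K_eq · A · (Δh/L) = 0.01589 × 1150 × (11.1/16.63) = 12.20 m³/day.

12.2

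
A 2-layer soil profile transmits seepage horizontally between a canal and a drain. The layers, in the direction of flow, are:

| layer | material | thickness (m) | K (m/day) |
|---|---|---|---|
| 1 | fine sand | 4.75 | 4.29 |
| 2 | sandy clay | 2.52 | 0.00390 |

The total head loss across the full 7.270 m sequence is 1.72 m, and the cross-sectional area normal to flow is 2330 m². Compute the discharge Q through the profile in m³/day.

6.19

Flow is perpendicular to layering, so the layers act in series and the equivalent K is the thickness-weighted harmonic mean.
Total thickness L = 4.75 + 2.52 = 7.270 m.
Σ(b_i/K_i) = 4.75/4.29 + 2.52/0.00390 = 647.3 d.
K_eq = L / Σ(b_i/K_i) = 7.270 / 647.3 = 0.01123 m/day.
Q = K_eq · A · (Δh/L) = 0.01123 × 2330 × (1.72/7.270) = 6.192 m³/day.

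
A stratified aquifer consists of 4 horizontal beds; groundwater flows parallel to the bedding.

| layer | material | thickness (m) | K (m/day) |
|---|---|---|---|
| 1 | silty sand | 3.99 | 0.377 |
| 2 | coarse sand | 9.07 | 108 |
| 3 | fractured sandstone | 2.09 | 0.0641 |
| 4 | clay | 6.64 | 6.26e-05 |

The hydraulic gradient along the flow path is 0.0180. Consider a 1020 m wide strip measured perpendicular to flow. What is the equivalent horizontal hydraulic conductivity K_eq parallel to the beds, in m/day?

Flow is parallel to layering, so each bed carries its own Darcy discharge and the transmissivities add.
Σ(K_i·b_i) = 0.377×3.99 + 108×9.07 + 0.0641×2.09 + 6.26e-05×6.64 = 981.2 m²/day.
Total thickness b = 21.79 m, so K_eq = Σ(K_i·b_i)/b = 45.03 m/day.

45.0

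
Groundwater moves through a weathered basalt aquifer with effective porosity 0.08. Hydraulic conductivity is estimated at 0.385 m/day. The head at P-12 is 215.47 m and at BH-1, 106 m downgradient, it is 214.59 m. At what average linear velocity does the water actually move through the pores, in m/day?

0.0400

Hydraulic gradient i = (215.47 − 214.59) / 106 = 0.88 / 106 = 0.008302.
Darcy flux q = K · i = 0.3850 × 0.008302 = 0.003196 m/day.
Seepage velocity v = q / n_e = 0.003196 / 0.08 = 0.03995 m/day.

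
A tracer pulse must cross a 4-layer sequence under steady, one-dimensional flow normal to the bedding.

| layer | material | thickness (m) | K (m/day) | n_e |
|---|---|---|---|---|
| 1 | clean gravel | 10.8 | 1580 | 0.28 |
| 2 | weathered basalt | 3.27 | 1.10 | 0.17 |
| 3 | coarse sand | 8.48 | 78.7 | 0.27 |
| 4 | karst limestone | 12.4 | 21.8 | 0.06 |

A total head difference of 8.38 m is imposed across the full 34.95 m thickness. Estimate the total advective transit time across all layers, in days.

With flow normal to the layers, continuity requires the same specific discharge q through every layer.
Σ(b_i/K_i) = 10.8/1580 + 3.27/1.10 + 8.48/78.7 + 12.4/21.8 = 3.656 d.
q = Δh / Σ(b_i/K_i) = 8.38 / 3.656 = 2.292 m/day.
In each layer the seepage velocity is v_i = q/n_i, so the layer transit time is t_i = b_i·n_i / q:
  layer 1 (clean gravel): t_1 = 10.8 × 0.28 / 2.292 = 1.319 d
  layer 2 (weathered basalt): t_2 = 3.27 × 0.17 / 2.292 = 0.2425 d
  layer 3 (coarse sand): t_3 = 8.48 × 0.27 / 2.292 = 0.9989 d
  layer 4 (karst limestone): t_4 = 12.4 × 0.06 / 2.292 = 0.3246 d
Total t = Σ t_i = 2.885 days.

2.89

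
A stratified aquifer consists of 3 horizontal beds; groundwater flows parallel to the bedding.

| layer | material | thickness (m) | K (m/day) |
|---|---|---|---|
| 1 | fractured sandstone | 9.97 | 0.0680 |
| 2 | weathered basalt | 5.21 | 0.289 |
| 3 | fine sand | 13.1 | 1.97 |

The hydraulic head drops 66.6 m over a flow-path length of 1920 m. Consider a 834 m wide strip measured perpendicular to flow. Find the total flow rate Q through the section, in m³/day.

810

Flow is parallel to layering, so each bed carries its own Darcy discharge and the transmissivities add.
Σ(K_i·b_i) = 0.0680×9.97 + 0.289×5.21 + 1.97×13.1 = 27.99 m²/day.
Hydraulic gradient i = Δh / L = 66.6 / 1920 = 0.03469.
Q = Σ(K_i·b_i) · W · i = 27.99 × 834 × 0.03469 = 809.8 m³/day.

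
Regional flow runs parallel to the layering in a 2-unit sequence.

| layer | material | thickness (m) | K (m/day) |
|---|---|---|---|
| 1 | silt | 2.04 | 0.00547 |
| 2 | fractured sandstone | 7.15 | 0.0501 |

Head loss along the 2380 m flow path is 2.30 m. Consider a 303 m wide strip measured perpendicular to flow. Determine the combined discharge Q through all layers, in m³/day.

Flow is parallel to layering, so each bed carries its own Darcy discharge and the transmissivities add.
Σ(K_i·b_i) = 0.00547×2.04 + 0.0501×7.15 = 0.3694 m²/day.
Hydraulic gradient i = Δh / L = 2.30 / 2380 = 0.0009664.
Q = Σ(K_i·b_i) · W · i = 0.3694 × 303 × 0.0009664 = 0.1082 m³/day.

0.108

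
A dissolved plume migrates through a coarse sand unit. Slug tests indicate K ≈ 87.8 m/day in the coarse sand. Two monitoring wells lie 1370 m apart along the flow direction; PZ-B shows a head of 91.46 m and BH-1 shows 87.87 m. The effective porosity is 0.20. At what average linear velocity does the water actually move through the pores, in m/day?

1.15

Hydraulic gradient i = (91.46 − 87.87) / 1370 = 3.59 / 1370 = 0.002620.
Darcy flux q = K · i = 87.80 × 0.002620 = 0.2301 m/day.
Seepage velocity v = q / n_e = 0.2301 / 0.20 = 1.150 m/day.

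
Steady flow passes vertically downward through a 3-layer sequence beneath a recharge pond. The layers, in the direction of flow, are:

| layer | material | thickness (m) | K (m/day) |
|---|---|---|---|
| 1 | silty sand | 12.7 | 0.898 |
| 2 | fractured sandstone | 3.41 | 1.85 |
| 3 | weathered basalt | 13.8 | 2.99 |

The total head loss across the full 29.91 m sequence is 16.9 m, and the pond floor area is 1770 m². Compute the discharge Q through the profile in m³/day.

Flow is perpendicular to layering, so the layers act in series and the equivalent K is the thickness-weighted harmonic mean.
Total thickness L = 12.7 + 3.41 + 13.8 = 29.91 m.
Σ(b_i/K_i) = 12.7/0.898 + 3.41/1.85 + 13.8/2.99 = 20.60 d.
K_eq = L / Σ(b_i/K_i) = 29.91 / 20.60 = 1.452 m/day.
Q = K_eq · A · (Δh/L) = 1.452 × 1770 × (16.9/29.91) = 1452 m³/day.

1450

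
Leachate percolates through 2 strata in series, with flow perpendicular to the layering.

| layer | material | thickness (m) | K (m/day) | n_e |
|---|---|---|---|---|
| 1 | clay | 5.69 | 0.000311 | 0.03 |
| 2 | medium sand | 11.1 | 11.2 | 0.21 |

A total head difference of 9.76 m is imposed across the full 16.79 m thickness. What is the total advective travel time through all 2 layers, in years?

With flow normal to the layers, continuity requires the same specific discharge q through every layer.
Σ(b_i/K_i) = 5.69/0.000311 + 11.1/11.2 = 18297 d.
q = Δh / Σ(b_i/K_i) = 9.76 / 18297 = 0.0005334 m/day.
In each layer the seepage velocity is v_i = q/n_i, so the layer transit time is t_i = b_i·n_i / q:
  layer 1 (clay): t_1 = 5.69 × 0.03 / 0.0005334 = 320.0 d
  layer 2 (medium sand): t_2 = 11.1 × 0.21 / 0.0005334 = 4370 d
Total t = Σ t_i = 4690 days = 12.84 years.

12.8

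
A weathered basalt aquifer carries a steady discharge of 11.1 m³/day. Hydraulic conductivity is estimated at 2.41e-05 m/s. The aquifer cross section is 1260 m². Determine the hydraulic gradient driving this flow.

0.00423

Convert K: 2.41e-05 m/s × 86400 = 2.082 m/day.
From Q = K·A·i, i = Q / (K·A) = 11.1 / (2.082 × 1260) = 0.004231.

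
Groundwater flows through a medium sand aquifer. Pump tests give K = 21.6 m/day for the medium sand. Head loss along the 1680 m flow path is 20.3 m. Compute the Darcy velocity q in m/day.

0.261

Hydraulic gradient i = Δh / L = 20.3 / 1680 = 0.01208.
Specific discharge q = K · i = 21.60 × 0.01208 = 0.2610 m/day.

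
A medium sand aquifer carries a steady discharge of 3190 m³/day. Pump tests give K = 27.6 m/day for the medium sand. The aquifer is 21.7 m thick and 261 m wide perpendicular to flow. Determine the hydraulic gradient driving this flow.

Cross-sectional area A = 261 × 21.7 = 5664 m².
From Q = K·A·i, i = Q / (K·A) = 3190 / (27.60 × 5664) = 0.02041.

0.0204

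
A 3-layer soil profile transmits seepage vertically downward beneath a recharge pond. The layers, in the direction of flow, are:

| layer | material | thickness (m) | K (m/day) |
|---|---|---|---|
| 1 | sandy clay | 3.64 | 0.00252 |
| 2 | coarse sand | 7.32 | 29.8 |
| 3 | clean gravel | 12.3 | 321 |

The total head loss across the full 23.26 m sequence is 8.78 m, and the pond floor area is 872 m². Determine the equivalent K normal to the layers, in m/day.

0.0161

Flow is perpendicular to layering, so the layers act in series and the equivalent K is the thickness-weighted harmonic mean.
Total thickness L = 3.64 + 7.32 + 12.3 = 23.26 m.
Σ(b_i/K_i) = 3.64/0.00252 + 7.32/29.8 + 12.3/321 = 1445 d.
K_eq = L / Σ(b_i/K_i) = 23.26 / 1445 = 0.01610 m/day.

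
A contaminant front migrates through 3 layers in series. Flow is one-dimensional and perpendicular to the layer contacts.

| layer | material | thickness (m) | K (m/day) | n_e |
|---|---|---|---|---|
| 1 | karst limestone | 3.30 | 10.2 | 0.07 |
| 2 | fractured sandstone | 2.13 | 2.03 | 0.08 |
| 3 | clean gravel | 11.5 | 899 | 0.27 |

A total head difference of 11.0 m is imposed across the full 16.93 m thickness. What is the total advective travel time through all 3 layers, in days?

With flow normal to the layers, continuity requires the same specific discharge q through every layer.
Σ(b_i/K_i) = 3.30/10.2 + 2.13/2.03 + 11.5/899 = 1.386 d.
q = Δh / Σ(b_i/K_i) = 11.0 / 1.386 = 7.939 m/day.
In each layer the seepage velocity is v_i = q/n_i, so the layer transit time is t_i = b_i·n_i / q:
  layer 1 (karst limestone): t_1 = 3.30 × 0.07 / 7.939 = 0.02910 d
  layer 2 (fractured sandstone): t_2 = 2.13 × 0.08 / 7.939 = 0.02146 d
  layer 3 (clean gravel): t_3 = 11.5 × 0.27 / 7.939 = 0.3911 d
Total t = Σ t_i = 0.4417 days.

0.442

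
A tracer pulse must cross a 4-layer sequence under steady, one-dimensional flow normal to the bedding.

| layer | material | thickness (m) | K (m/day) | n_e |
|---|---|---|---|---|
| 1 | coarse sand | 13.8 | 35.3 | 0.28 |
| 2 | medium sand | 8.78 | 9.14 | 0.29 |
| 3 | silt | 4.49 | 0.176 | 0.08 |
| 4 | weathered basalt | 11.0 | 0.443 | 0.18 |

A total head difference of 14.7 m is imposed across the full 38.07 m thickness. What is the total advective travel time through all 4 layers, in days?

With flow normal to the layers, continuity requires the same specific discharge q through every layer.
Σ(b_i/K_i) = 13.8/35.3 + 8.78/9.14 + 4.49/0.176 + 11.0/0.443 = 51.69 d.
q = Δh / Σ(b_i/K_i) = 14.7 / 51.69 = 0.2844 m/day.
In each layer the seepage velocity is v_i = q/n_i, so the layer transit time is t_i = b_i·n_i / q:
  layer 1 (coarse sand): t_1 = 13.8 × 0.28 / 0.2844 = 13.59 d
  layer 2 (medium sand): t_2 = 8.78 × 0.29 / 0.2844 = 8.954 d
  layer 3 (silt): t_3 = 4.49 × 0.08 / 0.2844 = 1.263 d
  layer 4 (weathered basalt): t_4 = 11.0 × 0.18 / 0.2844 = 6.963 d
Total t = Σ t_i = 30.77 days.

30.8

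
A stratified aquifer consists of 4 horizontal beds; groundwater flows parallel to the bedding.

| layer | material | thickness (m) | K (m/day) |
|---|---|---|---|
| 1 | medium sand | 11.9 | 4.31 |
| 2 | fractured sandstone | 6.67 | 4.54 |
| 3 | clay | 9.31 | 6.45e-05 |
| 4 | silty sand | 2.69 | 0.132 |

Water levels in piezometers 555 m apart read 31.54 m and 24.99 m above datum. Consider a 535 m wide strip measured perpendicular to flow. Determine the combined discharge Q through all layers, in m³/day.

517

Flow is parallel to layering, so each bed carries its own Darcy discharge and the transmissivities add.
Σ(K_i·b_i) = 4.31×11.9 + 4.54×6.67 + 6.45e-05×9.31 + 0.132×2.69 = 81.93 m²/day.
Hydraulic gradient i = (31.54 − 24.99) / 555 = 6.55 / 555 = 0.01180.
Q = Σ(K_i·b_i) · W · i = 81.93 × 535 × 0.01180 = 517.3 m³/day.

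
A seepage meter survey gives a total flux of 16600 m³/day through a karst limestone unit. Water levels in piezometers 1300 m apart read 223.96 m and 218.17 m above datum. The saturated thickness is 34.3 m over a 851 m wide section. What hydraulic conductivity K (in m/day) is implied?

Cross-sectional area A = 851 × 34.3 = 29189 m².
Hydraulic gradient i = (223.96 − 218.17) / 1300 = 5.79 / 1300 = 0.004454.
From Q = K·A·i, K = Q / (A·i) = 16600 / (29189 × 0.004454) = 127.7 m/day.

128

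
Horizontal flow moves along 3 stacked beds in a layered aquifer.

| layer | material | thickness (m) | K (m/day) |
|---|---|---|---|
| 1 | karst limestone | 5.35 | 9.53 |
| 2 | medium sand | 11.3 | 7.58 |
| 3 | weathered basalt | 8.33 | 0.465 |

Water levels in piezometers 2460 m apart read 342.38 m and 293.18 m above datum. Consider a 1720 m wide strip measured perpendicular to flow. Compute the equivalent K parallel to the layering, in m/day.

5.63

Flow is parallel to layering, so each bed carries its own Darcy discharge and the transmissivities add.
Σ(K_i·b_i) = 9.53×5.35 + 7.58×11.3 + 0.465×8.33 = 140.5 m²/day.
Total thickness b = 24.98 m, so K_eq = Σ(K_i·b_i)/b = 5.625 m/day.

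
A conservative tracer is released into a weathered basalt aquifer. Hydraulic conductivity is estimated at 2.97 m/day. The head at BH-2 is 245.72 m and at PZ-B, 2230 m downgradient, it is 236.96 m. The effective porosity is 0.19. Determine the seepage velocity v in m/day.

Hydraulic gradient i = (245.72 − 236.96) / 2230 = 8.76 / 2230 = 0.003928.
Darcy flux q = K · i = 2.970 × 0.003928 = 0.01167 m/day.
Seepage velocity v = q / n_e = 0.01167 / 0.19 = 0.06140 m/day.

0.0614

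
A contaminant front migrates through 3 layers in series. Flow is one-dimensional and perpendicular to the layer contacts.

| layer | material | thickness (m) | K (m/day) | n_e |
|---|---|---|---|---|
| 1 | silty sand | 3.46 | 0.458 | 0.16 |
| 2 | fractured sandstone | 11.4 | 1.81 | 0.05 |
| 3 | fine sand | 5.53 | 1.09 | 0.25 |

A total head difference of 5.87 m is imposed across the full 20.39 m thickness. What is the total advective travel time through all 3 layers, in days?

8.08

With flow normal to the layers, continuity requires the same specific discharge q through every layer.
Σ(b_i/K_i) = 3.46/0.458 + 11.4/1.81 + 5.53/1.09 = 18.93 d.
q = Δh / Σ(b_i/K_i) = 5.87 / 18.93 = 0.3102 m/day.
In each layer the seepage velocity is v_i = q/n_i, so the layer transit time is t_i = b_i·n_i / q:
  layer 1 (silty sand): t_1 = 3.46 × 0.16 / 0.3102 = 1.785 d
  layer 2 (fractured sandstone): t_2 = 11.4 × 0.05 / 0.3102 = 1.838 d
  layer 3 (fine sand): t_3 = 5.53 × 0.25 / 0.3102 = 4.458 d
Total t = Σ t_i = 8.080 days.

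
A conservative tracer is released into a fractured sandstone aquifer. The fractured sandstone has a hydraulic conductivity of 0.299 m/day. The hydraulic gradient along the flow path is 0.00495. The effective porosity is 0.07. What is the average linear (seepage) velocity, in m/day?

0.0211

Hydraulic gradient i = 0.00495.
Darcy flux q = K · i = 0.2990 × 0.004950 = 0.001480 m/day.
Seepage velocity v = q / n_e = 0.001480 / 0.07 = 0.02114 m/day.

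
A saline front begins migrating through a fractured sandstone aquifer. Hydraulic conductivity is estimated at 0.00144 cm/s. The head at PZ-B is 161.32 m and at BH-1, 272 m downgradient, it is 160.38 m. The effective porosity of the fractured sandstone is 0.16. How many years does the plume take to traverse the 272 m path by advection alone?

27.7

Convert K: 0.00144 cm/s × 864 = 1.244 m/day.
Hydraulic gradient i = (161.32 − 160.38) / 272 = 0.94 / 272 = 0.003456.
Darcy flux q = K · i = 1.244 × 0.003456 = 0.004300 m/day.
Seepage velocity v = q / n_e = 0.004300 / 0.16 = 0.02687 m/day.
Travel time t = L / v = 272 / 0.02687 = 10122 days = 27.71 years.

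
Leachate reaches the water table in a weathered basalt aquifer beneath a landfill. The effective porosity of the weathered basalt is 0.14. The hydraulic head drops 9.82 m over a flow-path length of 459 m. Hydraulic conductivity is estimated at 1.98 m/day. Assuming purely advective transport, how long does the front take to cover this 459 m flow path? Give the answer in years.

Hydraulic gradient i = Δh / L = 9.82 / 459 = 0.02139.
Darcy flux q = K · i = 1.980 × 0.02139 = 0.04236 m/day.
Seepage velocity v = q / n_e = 0.04236 / 0.14 = 0.3026 m/day.
Travel time t = L / v = 459 / 0.3026 = 1517 days = 4.153 years.

4.15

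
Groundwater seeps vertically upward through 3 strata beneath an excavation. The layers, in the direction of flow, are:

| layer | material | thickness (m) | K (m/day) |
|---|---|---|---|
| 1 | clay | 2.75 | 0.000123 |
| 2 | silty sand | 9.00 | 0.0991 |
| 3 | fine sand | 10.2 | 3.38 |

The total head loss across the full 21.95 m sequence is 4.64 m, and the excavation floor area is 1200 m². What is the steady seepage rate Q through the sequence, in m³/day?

Flow is perpendicular to layering, so the layers act in series and the equivalent K is the thickness-weighted harmonic mean.
Total thickness L = 2.75 + 9.00 + 10.2 = 21.95 m.
Σ(b_i/K_i) = 2.75/0.000123 + 9.00/0.0991 + 10.2/3.38 = 22452 d.
K_eq = L / Σ(b_i/K_i) = 21.95 / 22452 = 0.0009777 m/day.
Q = K_eq · A · (Δh/L) = 0.0009777 × 1200 × (4.64/21.95) = 0.2480 m³/day.

0.248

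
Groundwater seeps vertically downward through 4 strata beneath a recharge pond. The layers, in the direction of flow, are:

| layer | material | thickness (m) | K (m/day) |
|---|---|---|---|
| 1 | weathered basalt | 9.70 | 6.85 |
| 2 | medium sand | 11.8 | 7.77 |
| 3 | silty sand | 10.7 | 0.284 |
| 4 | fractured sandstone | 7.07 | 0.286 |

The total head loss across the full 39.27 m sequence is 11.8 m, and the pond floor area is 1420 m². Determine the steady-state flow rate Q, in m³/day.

256

Flow is perpendicular to layering, so the layers act in series and the equivalent K is the thickness-weighted harmonic mean.
Total thickness L = 9.70 + 11.8 + 10.7 + 7.07 = 39.27 m.
Σ(b_i/K_i) = 9.70/6.85 + 11.8/7.77 + 10.7/0.284 + 7.07/0.286 = 65.33 d.
K_eq = L / Σ(b_i/K_i) = 39.27 / 65.33 = 0.6011 m/day.
Q = K_eq · A · (Δh/L) = 0.6011 × 1420 × (11.8/39.27) = 256.5 m³/day.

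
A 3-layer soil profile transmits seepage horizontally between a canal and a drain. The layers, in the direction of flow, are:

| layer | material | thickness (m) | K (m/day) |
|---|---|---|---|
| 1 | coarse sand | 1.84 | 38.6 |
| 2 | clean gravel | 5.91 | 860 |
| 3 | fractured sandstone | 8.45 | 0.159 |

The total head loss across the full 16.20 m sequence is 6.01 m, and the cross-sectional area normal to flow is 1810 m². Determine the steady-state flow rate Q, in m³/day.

204

Flow is perpendicular to layering, so the layers act in series and the equivalent K is the thickness-weighted harmonic mean.
Total thickness L = 1.84 + 5.91 + 8.45 = 16.20 m.
Σ(b_i/K_i) = 1.84/38.6 + 5.91/860 + 8.45/0.159 = 53.20 d.
K_eq = L / Σ(b_i/K_i) = 16.20 / 53.20 = 0.3045 m/day.
Q = K_eq · A · (Δh/L) = 0.3045 × 1810 × (6.01/16.20) = 204.5 m³/day.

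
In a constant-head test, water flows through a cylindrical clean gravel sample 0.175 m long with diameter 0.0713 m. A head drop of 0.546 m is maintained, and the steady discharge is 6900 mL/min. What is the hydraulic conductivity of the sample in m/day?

798

Cross-sectional area A = π·(d/2)² = π × (0.0713/2)² = 0.003993 m².
Convert discharge: 6900 mL/min = 0.0001150 m³/s.
Darcy's law rearranged: K = Q·L / (A·Δh) = 0.0001150 × 0.175 / (0.003993 × 0.546) = 0.009232 m/s = 797.6 m/day.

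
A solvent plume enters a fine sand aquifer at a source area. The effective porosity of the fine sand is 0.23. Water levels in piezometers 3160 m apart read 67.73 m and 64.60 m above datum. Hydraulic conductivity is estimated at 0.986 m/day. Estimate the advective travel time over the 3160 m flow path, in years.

Hydraulic gradient i = (67.73 − 64.60) / 3160 = 3.13 / 3160 = 0.0009905.
Darcy flux q = K · i = 0.9860 × 0.0009905 = 0.0009766 m/day.
Seepage velocity v = q / n_e = 0.0009766 / 0.23 = 0.004246 m/day.
Travel time t = L / v = 3160 / 0.004246 = 7.442e+05 days = 2037 years.

2040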